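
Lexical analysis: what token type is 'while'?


Pattern: reserved word
Type: KEYWORD


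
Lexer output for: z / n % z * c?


Scan left to right, longest-match per lexeme
Tokens: ID(z), OP(/), ID(n), OP(%), ID(z), OP(*), ID(c)


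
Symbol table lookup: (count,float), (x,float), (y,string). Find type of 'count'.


Lookup 'count' → type float


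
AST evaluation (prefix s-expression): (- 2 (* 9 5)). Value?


Evaluate inner: (* 9 5) = 45
Evaluate root: (- 2 45) = -43
Result: -43


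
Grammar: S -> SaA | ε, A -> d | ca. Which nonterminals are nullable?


A nonterminal is nullable iff some alternative derives ε (directly, or every symbol in it is nullable)
Nullable: {S}


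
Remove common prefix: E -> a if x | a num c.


Common prefix: 'a'
Factored: E -> a E', E' -> if x | num c


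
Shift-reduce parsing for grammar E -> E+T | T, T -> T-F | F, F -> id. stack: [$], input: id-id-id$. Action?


no handle on stack; shift 'id'
Action: shift


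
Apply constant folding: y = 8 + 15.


8 + 15 = 23 at compile time
Optimized: y = 23


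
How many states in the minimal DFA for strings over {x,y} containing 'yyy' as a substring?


KMP-style automaton: 3 progress states + 1 absorbing accept = 4
Minimal DFA: 4 states


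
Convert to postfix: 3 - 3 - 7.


Left to right (same or higher precedence on left)
Postfix: 3 3 - 7 -


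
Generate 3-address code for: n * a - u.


Break into single-operator statements:
t1 = n * a
t2 = t1 - u


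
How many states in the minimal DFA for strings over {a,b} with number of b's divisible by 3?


Track (count of b) mod 3: states 0..2, accept at 0
Minimal DFA: 3 states


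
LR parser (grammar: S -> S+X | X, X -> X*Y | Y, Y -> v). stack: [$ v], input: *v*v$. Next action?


'v' on top is the handle for Y -> v
Action: reduce (Y -> v)


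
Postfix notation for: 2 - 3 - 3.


Left to right (same or higher precedence on left)
Postfix: 2 3 - 3 -


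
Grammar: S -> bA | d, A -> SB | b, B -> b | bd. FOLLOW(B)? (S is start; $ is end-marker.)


$ ∈ FOLLOW(S). For each A -> αBβ: add FIRST(β)\{ε} to FOLLOW(B); if β nullable, add FOLLOW(A).
FOLLOW(B) = {$, b}


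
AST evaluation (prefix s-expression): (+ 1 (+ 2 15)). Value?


Evaluate inner: (+ 2 15) = 17
Evaluate root: (+ 1 17) = 18
Result: 18


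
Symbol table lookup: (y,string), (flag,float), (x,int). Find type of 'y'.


Lookup 'y' → type string


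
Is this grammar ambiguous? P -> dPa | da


balanced d^n…a^n: each string has a unique parse
Unambiguous


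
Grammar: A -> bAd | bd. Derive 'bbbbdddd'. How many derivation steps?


Derivation: A => bAd => bbAdd => bbbAddd => bbbbdddd
Steps: 4


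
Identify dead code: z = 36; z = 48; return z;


first assignment to z is overwritten before any read
Dead: 'z = 36'


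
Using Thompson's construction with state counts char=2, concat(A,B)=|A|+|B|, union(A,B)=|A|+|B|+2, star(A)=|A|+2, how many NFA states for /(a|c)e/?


Syntax tree has 3 char leaf(s), 1 union(s), 0 star(s)
chars contribute 3×2 = 6; each union adds +2; each star adds +2
Total: 6 + 2 + 0 = 8 states


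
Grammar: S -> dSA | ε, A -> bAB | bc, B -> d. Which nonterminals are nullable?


A nonterminal is nullable iff some alternative derives ε (directly, or every symbol in it is nullable)
Nullable: {S}


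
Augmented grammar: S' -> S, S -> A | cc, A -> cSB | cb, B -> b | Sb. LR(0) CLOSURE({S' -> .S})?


Start: S' -> .S
For each item with dot before a nonterminal B, add B -> .γ for every B-production
Closure: [S' -> .S, S -> .A, S -> .cc, A -> .cSB, A -> .cb]


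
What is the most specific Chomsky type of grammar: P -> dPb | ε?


Single nonterminal LHS, but d^n b^n is not regular
Classification: Type 2 (Context-Free)


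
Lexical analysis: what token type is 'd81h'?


Pattern: letter/underscore followed by alphanumerics, not a keyword
Type: IDENTIFIER


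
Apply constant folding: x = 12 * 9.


12 * 9 = 108 at compile time
Optimized: x = 108


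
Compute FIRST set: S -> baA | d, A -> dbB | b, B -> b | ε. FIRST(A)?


Per alternative of A: FIRST(dbB) = {d}; FIRST(b) = {b}
FIRST(A) = {b, d}


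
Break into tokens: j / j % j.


Scan left to right, longest-match per lexeme
Tokens: ID(j), OP(/), ID(j), OP(%), ID(j)


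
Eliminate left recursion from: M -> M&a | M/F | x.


Left-recursive alternatives: M&a, M/F; non-recursive: x
Introduce M': M -> xM', M' -> &aM' | /FM' | ε


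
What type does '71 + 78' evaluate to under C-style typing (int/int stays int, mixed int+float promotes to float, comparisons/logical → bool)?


Operand types: int + int
Rule: mixed int/float promotes to float; int/int stays int
Result type: int


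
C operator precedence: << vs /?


'/' is multiplicative (level 10); '<<' is shift (level 8)
Higher level binds tighter
'/' has higher precedence than '<<'


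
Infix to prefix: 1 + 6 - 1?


left-to-right (same/higher precedence on left): tree is (- (+ 1 6) 1)
Prefix: - + 1 6 1


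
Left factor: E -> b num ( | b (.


Common prefix: 'b'
Factored: E -> b E', E' -> num ( | (


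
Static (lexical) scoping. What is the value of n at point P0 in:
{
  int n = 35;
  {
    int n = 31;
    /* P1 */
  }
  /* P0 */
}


n declared in the same block as P0
n = 35


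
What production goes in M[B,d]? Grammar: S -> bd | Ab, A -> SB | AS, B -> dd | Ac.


For [B, d]: 'd' ∈ FIRST(dd)
Entry: B -> dd


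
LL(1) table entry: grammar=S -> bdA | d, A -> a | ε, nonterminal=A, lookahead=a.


For [A, a]: 'a' ∈ FIRST(a)
Entry: A -> a


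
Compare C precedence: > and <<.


'<<' is shift (level 8); '>' is relational (level 7)
Higher level binds tighter
'<<' has higher precedence than '>'


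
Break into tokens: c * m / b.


Scan left to right, longest-match per lexeme
Tokens: ID(c), OP(*), ID(m), OP(/), ID(b)


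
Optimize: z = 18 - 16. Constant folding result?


18 - 16 = 2 at compile time
Optimized: z = 2


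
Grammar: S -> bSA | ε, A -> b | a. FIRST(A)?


Per alternative of A: FIRST(b) = {b}; FIRST(a) = {a}
FIRST(A) = {a, b}


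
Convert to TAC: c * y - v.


Break into single-operator statements:
t1 = c * y
t2 = t1 - v


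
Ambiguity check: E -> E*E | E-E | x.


'x*x-x' has two parse trees (no precedence encoded between * and -)
Ambiguous


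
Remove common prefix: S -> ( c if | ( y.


Common prefix: '('
Factored: S -> ( S', S' -> c if | y


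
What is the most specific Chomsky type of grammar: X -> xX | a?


Right-linear: every RHS is a terminal or a terminal followed by one nonterminal
Classification: Type 3 (Regular)


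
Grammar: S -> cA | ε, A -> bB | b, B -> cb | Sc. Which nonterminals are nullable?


A nonterminal is nullable iff some alternative derives ε (directly, or every symbol in it is nullable)
Nullable: {S}


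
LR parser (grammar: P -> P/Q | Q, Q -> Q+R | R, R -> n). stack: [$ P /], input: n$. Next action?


no handle ('P/' is not any RHS); shift 'n'
Action: shift


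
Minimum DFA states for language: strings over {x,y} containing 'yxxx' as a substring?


KMP-style automaton: 4 progress states + 1 absorbing accept = 5
Minimal DFA: 5 states


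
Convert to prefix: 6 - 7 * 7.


'*' binds tighter: tree is (- 6 (* 7 7))
Prefix: - 6 * 7 7


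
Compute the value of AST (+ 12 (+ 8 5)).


Evaluate inner: (+ 8 5) = 13
Evaluate root: (+ 12 13) = 25
Result: 25


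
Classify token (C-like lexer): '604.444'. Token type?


Pattern: digits with a decimal point
Type: FLOAT_LITERAL


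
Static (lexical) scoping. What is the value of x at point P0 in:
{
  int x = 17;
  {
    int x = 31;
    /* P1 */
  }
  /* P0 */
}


x declared in the same block as P0
x = 17


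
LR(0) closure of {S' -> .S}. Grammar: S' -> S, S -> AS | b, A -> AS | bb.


Start: S' -> .S
For each item with dot before a nonterminal B, add B -> .γ for every B-production
Closure: [S' -> .S, S -> .AS, S -> .b, A -> .AS, A -> .bb]


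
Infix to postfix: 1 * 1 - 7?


Left to right (same or higher precedence on left)
Postfix: 1 1 * 7 -


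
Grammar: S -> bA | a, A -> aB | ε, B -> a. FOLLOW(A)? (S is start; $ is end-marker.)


$ ∈ FOLLOW(S). For each A -> αBβ: add FIRST(β)\{ε} to FOLLOW(B); if β nullable, add FOLLOW(A).
FOLLOW(A) = {$}


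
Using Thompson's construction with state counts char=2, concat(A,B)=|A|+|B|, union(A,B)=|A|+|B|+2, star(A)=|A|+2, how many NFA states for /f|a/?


Syntax tree has 2 char leaf(s), 1 union(s), 0 star(s)
chars contribute 2×2 = 4; each union adds +2; each star adds +2
Total: 4 + 2 + 0 = 6 states


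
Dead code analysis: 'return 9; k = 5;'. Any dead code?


statement follows a return and is unreachable
Dead: 'k = 5'


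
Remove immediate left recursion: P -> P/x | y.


Left-recursive alternatives: P/x; non-recursive: y
Introduce P': P -> yP', P' -> /xP' | ε


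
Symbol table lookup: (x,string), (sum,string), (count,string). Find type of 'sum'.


Lookup 'sum' → type string


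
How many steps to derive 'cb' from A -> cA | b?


Derivation: A => cA => cb
Steps: 2


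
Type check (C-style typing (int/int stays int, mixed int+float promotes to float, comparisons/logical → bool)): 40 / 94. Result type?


Operand types: int / int
Rule: mixed int/float promotes to float; int/int stays int
Result type: int


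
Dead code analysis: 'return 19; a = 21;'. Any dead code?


statement follows a return and is unreachable
Dead: 'a = 21'


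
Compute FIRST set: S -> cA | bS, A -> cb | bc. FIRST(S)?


Per alternative of S: FIRST(cA) = {c}; FIRST(bS) = {b}
FIRST(S) = {b, c}


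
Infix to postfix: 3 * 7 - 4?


Left to right (same or higher precedence on left)
Postfix: 3 7 * 4 -


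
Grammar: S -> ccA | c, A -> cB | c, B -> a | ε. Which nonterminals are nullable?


A nonterminal is nullable iff some alternative derives ε (directly, or every symbol in it is nullable)
Nullable: {B}


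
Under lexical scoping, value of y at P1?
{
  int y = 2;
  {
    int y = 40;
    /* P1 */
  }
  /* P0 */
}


y declared in the same block as P1
y = 40


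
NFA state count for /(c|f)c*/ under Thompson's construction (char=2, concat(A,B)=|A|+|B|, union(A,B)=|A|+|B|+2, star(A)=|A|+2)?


Syntax tree has 3 char leaf(s), 1 union(s), 1 star(s)
chars contribute 3×2 = 6; each union adds +2; each star adds +2
Total: 6 + 2 + 2 = 10 states


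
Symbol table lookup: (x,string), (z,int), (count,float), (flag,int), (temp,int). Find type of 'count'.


Lookup 'count' → type float


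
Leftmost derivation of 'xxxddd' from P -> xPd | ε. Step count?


Derivation: P => xPd => xxPdd => xxxPddd => xxxddd
Steps: 4


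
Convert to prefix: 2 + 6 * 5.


'*' binds tighter: tree is (+ 2 (* 6 5))
Prefix: + 2 * 6 5


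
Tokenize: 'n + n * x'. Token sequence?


Scan left to right, longest-match per lexeme
Tokens: ID(n), OP(+), ID(n), OP(*), ID(x)


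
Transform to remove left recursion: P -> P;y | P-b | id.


Left-recursive alternatives: P;y, P-b; non-recursive: id
Introduce P': P -> idP', P' -> ;yP' | -bP' | ε


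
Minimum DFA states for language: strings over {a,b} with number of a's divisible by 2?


Track (count of a) mod 2: states 0..1, accept at 0
Minimal DFA: 2 states


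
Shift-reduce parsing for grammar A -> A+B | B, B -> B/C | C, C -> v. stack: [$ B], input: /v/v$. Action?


shift '/' to continue B -> B/C
Action: shift


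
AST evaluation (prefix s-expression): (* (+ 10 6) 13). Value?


Evaluate inner: (+ 10 6) = 16
Evaluate root: (* 16 13) = 208
Result: 208


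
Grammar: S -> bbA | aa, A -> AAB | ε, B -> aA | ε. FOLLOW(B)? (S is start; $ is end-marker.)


$ ∈ FOLLOW(S). For each A -> αBβ: add FIRST(β)\{ε} to FOLLOW(B); if β nullable, add FOLLOW(A).
FOLLOW(B) = {$, a}


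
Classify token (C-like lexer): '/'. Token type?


Pattern: operator symbol
Type: OPERATOR


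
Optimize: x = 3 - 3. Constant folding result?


3 - 3 = 0 at compile time
Optimized: x = 0


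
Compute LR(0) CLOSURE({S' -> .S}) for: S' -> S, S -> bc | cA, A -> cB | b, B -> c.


Start: S' -> .S
For each item with dot before a nonterminal B, add B -> .γ for every B-production
Closure: [S' -> .S, S -> .bc, S -> .cA]


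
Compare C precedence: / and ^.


'/' is multiplicative (level 10); '^' is bitwise XOR (level 4)
Higher level binds tighter
'/' has higher precedence than '^'


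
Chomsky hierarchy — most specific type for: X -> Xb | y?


Left-linear: every RHS is a terminal or one nonterminal followed by a terminal
Classification: Type 3 (Regular)


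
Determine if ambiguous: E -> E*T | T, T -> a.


precedence layered via separate nonterminal T: deterministic
Unambiguous


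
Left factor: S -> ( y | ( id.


Common prefix: '('
Factored: S -> ( S', S' -> y | id


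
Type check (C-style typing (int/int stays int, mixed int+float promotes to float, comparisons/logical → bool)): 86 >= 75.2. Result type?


Operand types: int >= float
Rule: comparison yields bool
Result type: bool


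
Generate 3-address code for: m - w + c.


Break into single-operator statements:
t1 = m - w
t2 = t1 + c


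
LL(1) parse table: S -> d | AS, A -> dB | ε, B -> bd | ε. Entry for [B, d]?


For [B, d]: ε is nullable and 'd' ∈ FOLLOW(B)
Entry: B -> ε


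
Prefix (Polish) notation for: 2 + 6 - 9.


left-to-right (same/higher precedence on left): tree is (- (+ 2 6) 9)
Prefix: - + 2 6 9


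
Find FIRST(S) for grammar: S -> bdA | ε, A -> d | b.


Per alternative of S: FIRST(bdA) = {b}; FIRST(ε) = {ε}
FIRST(S) = {b, ε}


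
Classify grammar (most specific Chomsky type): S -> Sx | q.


Left-linear: every RHS is a terminal or one nonterminal followed by a terminal
Classification: Type 3 (Regular)


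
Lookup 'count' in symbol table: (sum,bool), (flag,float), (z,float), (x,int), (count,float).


Lookup 'count' → type float


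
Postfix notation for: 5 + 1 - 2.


Left to right (same or higher precedence on left)
Postfix: 5 1 + 2 -


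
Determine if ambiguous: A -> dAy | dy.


balanced d^n…y^n: each string has a unique parse
Unambiguous


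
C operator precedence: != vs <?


'<' is relational (level 7); '!=' is equality (level 6)
Higher level binds tighter
'<' has higher precedence than '!='


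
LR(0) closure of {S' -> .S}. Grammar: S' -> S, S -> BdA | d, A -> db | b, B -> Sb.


Start: S' -> .S
For each item with dot before a nonterminal B, add B -> .γ for every B-production
Closure: [S' -> .S, S -> .BdA, S -> .d, B -> .Sb]


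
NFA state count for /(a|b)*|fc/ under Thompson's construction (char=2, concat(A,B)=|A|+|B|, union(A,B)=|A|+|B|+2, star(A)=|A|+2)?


Syntax tree has 4 char leaf(s), 2 union(s), 1 star(s)
chars contribute 4×2 = 8; each union adds +2; each star adds +2
Total: 8 + 4 + 2 = 14 states


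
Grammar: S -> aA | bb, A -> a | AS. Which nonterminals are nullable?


A nonterminal is nullable iff some alternative derives ε (directly, or every symbol in it is nullable)
Nullable: {}


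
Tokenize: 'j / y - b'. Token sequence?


Scan left to right, longest-match per lexeme
Tokens: ID(j), OP(/), ID(y), OP(-), ID(b)


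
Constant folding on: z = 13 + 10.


13 + 10 = 23 at compile time
Optimized: z = 23


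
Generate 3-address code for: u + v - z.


Break into single-operator statements:
t1 = u + v
t2 = t1 - z


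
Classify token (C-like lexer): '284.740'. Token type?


Pattern: digits with a decimal point
Type: FLOAT_LITERAL


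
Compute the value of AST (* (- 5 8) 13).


Evaluate inner: (- 5 8) = -3
Evaluate root: (* -3 13) = -39
Result: -39


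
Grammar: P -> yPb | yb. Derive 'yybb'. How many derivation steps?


Derivation: P => yPb => yybb
Steps: 2


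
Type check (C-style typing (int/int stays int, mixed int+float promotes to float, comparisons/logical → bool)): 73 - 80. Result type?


Operand types: int - int
Rule: mixed int/float promotes to float; int/int stays int
Result type: int


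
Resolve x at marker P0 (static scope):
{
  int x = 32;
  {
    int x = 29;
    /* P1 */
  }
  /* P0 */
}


x declared in the same block as P0
x = 32


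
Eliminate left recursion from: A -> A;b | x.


Left-recursive alternatives: A;b; non-recursive: x
Introduce A': A -> xA', A' -> ;bA' | ε


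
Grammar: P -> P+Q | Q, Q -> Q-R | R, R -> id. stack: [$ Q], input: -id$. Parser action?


shift '-' to continue Q -> Q-R
Action: shift


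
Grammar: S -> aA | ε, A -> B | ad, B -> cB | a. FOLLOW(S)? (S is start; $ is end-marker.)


$ ∈ FOLLOW(S). For each A -> αBβ: add FIRST(β)\{ε} to FOLLOW(B); if β nullable, add FOLLOW(A).
FOLLOW(S) = {$}


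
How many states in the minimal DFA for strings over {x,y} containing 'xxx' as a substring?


KMP-style automaton: 3 progress states + 1 absorbing accept = 4
Minimal DFA: 4 states


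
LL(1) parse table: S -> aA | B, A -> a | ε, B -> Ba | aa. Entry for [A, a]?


For [A, a]: 'a' ∈ FIRST(a)
Entry: A -> a


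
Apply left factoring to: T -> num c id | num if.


Common prefix: 'num'
Factored: T -> num T', T' -> c id | if


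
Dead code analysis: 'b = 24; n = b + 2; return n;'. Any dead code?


b is read by n's definition; n is returned
No dead code


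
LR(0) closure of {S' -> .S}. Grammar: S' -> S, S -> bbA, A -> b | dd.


Start: S' -> .S
For each item with dot before a nonterminal B, add B -> .γ for every B-production
Closure: [S' -> .S, S -> .bbA]


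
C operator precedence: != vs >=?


'>=' is relational (level 7); '!=' is equality (level 6)
Higher level binds tighter
'>=' has higher precedence than '!='


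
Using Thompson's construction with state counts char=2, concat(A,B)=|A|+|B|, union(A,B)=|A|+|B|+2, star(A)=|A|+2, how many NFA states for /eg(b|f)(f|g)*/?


Syntax tree has 6 char leaf(s), 2 union(s), 1 star(s)
chars contribute 6×2 = 12; each union adds +2; each star adds +2
Total: 12 + 4 + 2 = 18 states


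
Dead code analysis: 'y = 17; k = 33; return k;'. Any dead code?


y is assigned but never read
Dead: 'y = 17'


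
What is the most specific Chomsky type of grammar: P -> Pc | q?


Left-linear: every RHS is a terminal or one nonterminal followed by a terminal
Classification: Type 3 (Regular)


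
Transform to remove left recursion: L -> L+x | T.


Left-recursive alternatives: L+x; non-recursive: T
Introduce L': L -> TL', L' -> +xL' | ε


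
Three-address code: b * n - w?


Break into single-operator statements:
t1 = b * n
t2 = t1 - w


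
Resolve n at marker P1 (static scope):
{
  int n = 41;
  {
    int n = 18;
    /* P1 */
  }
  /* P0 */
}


n declared in the same block as P1
n = 18


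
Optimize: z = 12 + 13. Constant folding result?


12 + 13 = 25 at compile time
Optimized: z = 25


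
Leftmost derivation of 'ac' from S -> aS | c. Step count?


Derivation: S => aS => ac
Steps: 2


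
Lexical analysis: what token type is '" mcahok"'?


Pattern: double-quoted sequence
Type: STRING_LITERAL


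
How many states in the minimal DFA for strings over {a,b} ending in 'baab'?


Track the longest suffix of input matching a prefix of 'baab': 5 classes (prefixes of length 0..4)
Minimal DFA: 5 states


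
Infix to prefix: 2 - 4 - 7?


left-to-right (same/higher precedence on left): tree is (- (- 2 4) 7)
Prefix: - - 2 4 7


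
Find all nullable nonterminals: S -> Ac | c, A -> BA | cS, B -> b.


A nonterminal is nullable iff some alternative derives ε (directly, or every symbol in it is nullable)
Nullable: {}


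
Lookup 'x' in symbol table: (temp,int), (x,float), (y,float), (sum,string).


Lookup 'x' → type float


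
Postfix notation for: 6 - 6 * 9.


* has higher precedence, evaluate 6*9 first
Postfix: 6 6 9 * -


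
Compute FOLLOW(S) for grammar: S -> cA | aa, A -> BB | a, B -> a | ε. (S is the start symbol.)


$ ∈ FOLLOW(S). For each A -> αBβ: add FIRST(β)\{ε} to FOLLOW(B); if β nullable, add FOLLOW(A).
FOLLOW(S) = {$}


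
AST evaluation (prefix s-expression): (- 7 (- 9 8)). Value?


Evaluate inner: (- 9 8) = 1
Evaluate root: (- 7 1) = 6
Result: 6


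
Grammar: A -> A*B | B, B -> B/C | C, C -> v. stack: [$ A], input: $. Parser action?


start symbol A on stack, input exhausted
Action: accept


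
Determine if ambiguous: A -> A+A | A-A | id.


'id+id-id' has two parse trees (no precedence encoded between + and -)
Ambiguous


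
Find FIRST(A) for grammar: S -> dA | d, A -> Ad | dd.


Per alternative of A: FIRST(Ad) = {d}; FIRST(dd) = {d}
FIRST(A) = {d}


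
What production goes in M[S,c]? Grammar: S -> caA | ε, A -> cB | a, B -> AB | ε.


For [S, c]: 'c' ∈ FIRST(caA)
Entry: S -> caA


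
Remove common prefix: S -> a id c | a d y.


Common prefix: 'a'
Factored: S -> a S', S' -> id c | d y


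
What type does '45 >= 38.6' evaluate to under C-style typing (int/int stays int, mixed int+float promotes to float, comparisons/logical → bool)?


Operand types: int >= float
Rule: comparison yields bool
Result type: bool


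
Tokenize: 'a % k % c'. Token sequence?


Scan left to right, longest-match per lexeme
Tokens: ID(a), OP(%), ID(k), OP(%), ID(c)


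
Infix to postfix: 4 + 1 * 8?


* has higher precedence, evaluate 1*8 first
Postfix: 4 1 8 * +


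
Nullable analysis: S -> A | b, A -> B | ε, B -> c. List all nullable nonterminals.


A nonterminal is nullable iff some alternative derives ε (directly, or every symbol in it is nullable)
Nullable: {A, S}


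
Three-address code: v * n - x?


Break into single-operator statements:
t1 = v * n
t2 = t1 - x


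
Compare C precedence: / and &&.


'/' is multiplicative (level 10); '&&' is logical AND (level 2)
Higher level binds tighter
'/' has higher precedence than '&&'


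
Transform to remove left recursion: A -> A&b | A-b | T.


Left-recursive alternatives: A&b, A-b; non-recursive: T
Introduce A': A -> TA', A' -> &bA' | -bA' | ε


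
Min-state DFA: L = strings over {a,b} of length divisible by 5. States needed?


Track length mod 5: states 0..4, accept at 0
Minimal DFA: 5 states


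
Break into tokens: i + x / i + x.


Scan left to right, longest-match per lexeme
Tokens: ID(i), OP(+), ID(x), OP(/), ID(i), OP(+), ID(x)


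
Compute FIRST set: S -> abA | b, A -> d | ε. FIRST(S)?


Per alternative of S: FIRST(abA) = {a}; FIRST(b) = {b}
FIRST(S) = {a, b}


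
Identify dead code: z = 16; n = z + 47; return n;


z is read by n's definition; n is returned
No dead code


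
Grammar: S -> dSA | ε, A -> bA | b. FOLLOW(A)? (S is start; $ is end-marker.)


$ ∈ FOLLOW(S). For each A -> αBβ: add FIRST(β)\{ε} to FOLLOW(B); if β nullable, add FOLLOW(A).
FOLLOW(A) = {$, b}


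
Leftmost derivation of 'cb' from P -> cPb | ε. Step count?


Derivation: P => cPb => cb
Steps: 2


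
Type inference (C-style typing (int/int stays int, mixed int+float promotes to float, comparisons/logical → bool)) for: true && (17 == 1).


Operand types: bool && bool
Rule: logical operators take bool operands and yield bool
Result type: bool


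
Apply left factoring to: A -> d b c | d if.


Common prefix: 'd'
Factored: A -> d A', A' -> b c | if


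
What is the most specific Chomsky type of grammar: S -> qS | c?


Right-linear: every RHS is a terminal or a terminal followed by one nonterminal
Classification: Type 3 (Regular)


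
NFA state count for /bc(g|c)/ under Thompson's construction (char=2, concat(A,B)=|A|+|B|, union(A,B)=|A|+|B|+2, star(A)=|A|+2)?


Syntax tree has 4 char leaf(s), 1 union(s), 0 star(s)
chars contribute 4×2 = 8; each union adds +2; each star adds +2
Total: 8 + 2 + 0 = 10 states


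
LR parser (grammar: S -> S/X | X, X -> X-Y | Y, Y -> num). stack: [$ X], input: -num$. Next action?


shift '-' to continue X -> X-Y
Action: shift


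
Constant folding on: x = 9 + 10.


9 + 10 = 19 at compile time
Optimized: x = 19


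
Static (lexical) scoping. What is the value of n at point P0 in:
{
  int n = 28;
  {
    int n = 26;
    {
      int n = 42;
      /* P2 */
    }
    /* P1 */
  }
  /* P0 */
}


n declared in the same block as P0
n = 28


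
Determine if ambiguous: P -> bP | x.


right-linear, alternatives start with distinct terminals 'b' vs 'x': unique leftmost derivation
Unambiguous


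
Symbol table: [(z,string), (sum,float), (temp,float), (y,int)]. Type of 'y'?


Lookup 'y' → type int


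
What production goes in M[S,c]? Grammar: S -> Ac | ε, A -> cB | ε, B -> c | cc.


For [S, c]: 'c' ∈ FIRST(Ac)
Entry: S -> Ac


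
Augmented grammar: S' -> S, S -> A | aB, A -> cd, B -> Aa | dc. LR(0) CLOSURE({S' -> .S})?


Start: S' -> .S
For each item with dot before a nonterminal B, add B -> .γ for every B-production
Closure: [S' -> .S, S -> .A, S -> .aB, A -> .cd]


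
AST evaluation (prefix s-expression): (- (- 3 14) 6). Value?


Evaluate inner: (- 3 14) = -11
Evaluate root: (- -11 6) = -17
Result: -17


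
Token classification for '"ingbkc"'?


Pattern: double-quoted sequence
Type: STRING_LITERAL


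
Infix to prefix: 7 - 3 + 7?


left-to-right (same/higher precedence on left): tree is (+ (- 7 3) 7)
Prefix: + - 7 3 7


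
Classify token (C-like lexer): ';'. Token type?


Pattern: delimiter/punctuation
Type: PUNCTUATION


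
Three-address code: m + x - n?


Break into single-operator statements:
t1 = m + x
t2 = t1 - n


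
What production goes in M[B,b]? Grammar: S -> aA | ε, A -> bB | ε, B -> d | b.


For [B, b]: 'b' ∈ FIRST(b)
Entry: B -> b


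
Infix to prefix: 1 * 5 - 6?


left-to-right (same/higher precedence on left): tree is (- (* 1 5) 6)
Prefix: - * 1 5 6


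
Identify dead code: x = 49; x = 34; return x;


first assignment to x is overwritten before any read
Dead: 'x = 49'


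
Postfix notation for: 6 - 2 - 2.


Left to right (same or higher precedence on left)
Postfix: 6 2 - 2 -


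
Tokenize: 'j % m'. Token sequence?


Scan left to right, longest-match per lexeme
Tokens: ID(j), OP(%), ID(m)


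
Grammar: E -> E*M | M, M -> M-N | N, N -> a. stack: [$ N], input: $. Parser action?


'N' (not preceded by M-) is the handle for M -> N
Action: reduce (M -> N)


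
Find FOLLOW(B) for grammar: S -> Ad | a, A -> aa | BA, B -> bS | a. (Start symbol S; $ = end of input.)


$ ∈ FOLLOW(S). For each A -> αBβ: add FIRST(β)\{ε} to FOLLOW(B); if β nullable, add FOLLOW(A).
FOLLOW(B) = {a, b}


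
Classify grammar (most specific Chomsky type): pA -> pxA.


LHS has context (more than one symbol) and |LHS| ≤ |RHS|
Classification: Type 1 (Context-Sensitive)


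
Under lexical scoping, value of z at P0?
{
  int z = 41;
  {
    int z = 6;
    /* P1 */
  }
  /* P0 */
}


z declared in the same block as P0
z = 41


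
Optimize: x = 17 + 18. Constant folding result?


17 + 18 = 35 at compile time
Optimized: x = 35


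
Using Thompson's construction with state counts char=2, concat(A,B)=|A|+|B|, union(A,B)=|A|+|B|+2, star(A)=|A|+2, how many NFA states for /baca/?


Syntax tree has 4 char leaf(s), 0 union(s), 0 star(s)
chars contribute 4×2 = 8; each union adds +2; each star adds +2
Total: 8 + 0 + 0 = 8 states


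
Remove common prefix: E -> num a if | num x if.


Common prefix: 'num'
Factored: E -> num E', E' -> a if | x if


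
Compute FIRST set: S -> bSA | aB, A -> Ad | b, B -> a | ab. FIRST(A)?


Per alternative of A: FIRST(Ad) = {b}; FIRST(b) = {b}
FIRST(A) = {b}


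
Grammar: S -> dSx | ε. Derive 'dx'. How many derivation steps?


Derivation: S => dSx => dx
Steps: 2


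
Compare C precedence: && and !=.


'!=' is equality (level 6); '&&' is logical AND (level 2)
Higher level binds tighter
'!=' has higher precedence than '&&'


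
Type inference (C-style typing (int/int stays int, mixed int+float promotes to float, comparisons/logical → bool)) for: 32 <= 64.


Operand types: int <= int
Rule: comparison yields bool
Result type: bool


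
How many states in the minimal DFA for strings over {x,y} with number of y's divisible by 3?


Track (count of y) mod 3: states 0..2, accept at 0
Minimal DFA: 3 states


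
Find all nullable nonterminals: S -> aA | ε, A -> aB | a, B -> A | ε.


A nonterminal is nullable iff some alternative derives ε (directly, or every symbol in it is nullable)
Nullable: {B, S}


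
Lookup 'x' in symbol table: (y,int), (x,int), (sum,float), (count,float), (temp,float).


Lookup 'x' → type int


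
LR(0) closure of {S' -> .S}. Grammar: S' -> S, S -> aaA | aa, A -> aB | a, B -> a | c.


Start: S' -> .S
For each item with dot before a nonterminal B, add B -> .γ for every B-production
Closure: [S' -> .S, S -> .aaA, S -> .aa]


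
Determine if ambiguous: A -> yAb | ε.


balanced y^n…b^n: each string has a unique parse
Unambiguous


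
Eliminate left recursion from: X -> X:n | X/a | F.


Left-recursive alternatives: X:n, X/a; non-recursive: F
Introduce X': X -> FX', X' -> :nX' | /aX' | ε


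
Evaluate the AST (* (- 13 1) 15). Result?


Evaluate inner: (- 13 1) = 12
Evaluate root: (* 12 15) = 180
Result: 180


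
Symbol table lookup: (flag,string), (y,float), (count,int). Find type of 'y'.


Lookup 'y' → type float


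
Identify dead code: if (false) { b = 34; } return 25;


condition is constant false, so the whole block is unreachable
Dead: 'if (false) { b = 34; }'


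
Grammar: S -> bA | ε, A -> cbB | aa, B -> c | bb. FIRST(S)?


Per alternative of S: FIRST(bA) = {b}; FIRST(ε) = {ε}
FIRST(S) = {b, ε}


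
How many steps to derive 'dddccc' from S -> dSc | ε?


Derivation: S => dSc => ddScc => dddSccc => dddccc
Steps: 4


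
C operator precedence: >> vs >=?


'>>' is shift (level 8); '>=' is relational (level 7)
Higher level binds tighter
'>>' has higher precedence than '>='


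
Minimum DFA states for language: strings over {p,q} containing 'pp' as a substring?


KMP-style automaton: 2 progress states + 1 absorbing accept = 3
Minimal DFA: 3 states


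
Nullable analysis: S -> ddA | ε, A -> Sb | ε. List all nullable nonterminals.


A nonterminal is nullable iff some alternative derives ε (directly, or every symbol in it is nullable)
Nullable: {A, S}


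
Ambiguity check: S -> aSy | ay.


balanced a^n…y^n: each string has a unique parse
Unambiguous


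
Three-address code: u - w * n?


Break into single-operator statements:
t1 = w * n
t2 = u - t1


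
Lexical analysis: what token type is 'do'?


Pattern: reserved word
Type: KEYWORD


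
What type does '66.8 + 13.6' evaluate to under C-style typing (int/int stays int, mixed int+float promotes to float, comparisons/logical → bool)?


Operand types: float + float
Rule: mixed int/float promotes to float; int/int stays int
Result type: float


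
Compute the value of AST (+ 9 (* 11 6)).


Evaluate inner: (* 11 6) = 66
Evaluate root: (+ 9 66) = 75
Result: 75


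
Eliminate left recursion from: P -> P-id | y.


Left-recursive alternatives: P-id; non-recursive: y
Introduce P': P -> yP', P' -> -idP' | ε


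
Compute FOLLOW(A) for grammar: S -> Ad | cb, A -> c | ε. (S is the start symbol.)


$ ∈ FOLLOW(S). For each A -> αBβ: add FIRST(β)\{ε} to FOLLOW(B); if β nullable, add FOLLOW(A).
FOLLOW(A) = {d}


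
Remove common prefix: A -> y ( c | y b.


Common prefix: 'y'
Factored: A -> y A', A' -> ( c | b


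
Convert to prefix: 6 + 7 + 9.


left-to-right (same/higher precedence on left): tree is (+ (+ 6 7) 9)
Prefix: + + 6 7 9


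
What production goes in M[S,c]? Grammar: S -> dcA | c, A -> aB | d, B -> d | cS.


For [S, c]: 'c' ∈ FIRST(c)
Entry: S -> c


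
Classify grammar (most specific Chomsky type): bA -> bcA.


LHS has context (more than one symbol) and |LHS| ≤ |RHS|
Classification: Type 1 (Context-Sensitive)


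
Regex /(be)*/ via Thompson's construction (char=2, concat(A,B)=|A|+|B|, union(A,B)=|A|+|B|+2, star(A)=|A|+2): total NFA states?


Syntax tree has 2 char leaf(s), 0 union(s), 1 star(s)
chars contribute 2×2 = 4; each union adds +2; each star adds +2
Total: 4 + 0 + 2 = 6 states


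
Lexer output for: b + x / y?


Scan left to right, longest-match per lexeme
Tokens: ID(b), OP(+), ID(x), OP(/), ID(y)


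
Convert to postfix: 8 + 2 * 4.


* has higher precedence, evaluate 2*4 first
Postfix: 8 2 4 * +


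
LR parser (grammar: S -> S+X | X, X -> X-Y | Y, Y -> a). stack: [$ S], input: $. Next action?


start symbol S on stack, input exhausted
Action: accept


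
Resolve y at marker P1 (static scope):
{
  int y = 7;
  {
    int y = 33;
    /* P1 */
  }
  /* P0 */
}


y declared in the same block as P1
y = 33


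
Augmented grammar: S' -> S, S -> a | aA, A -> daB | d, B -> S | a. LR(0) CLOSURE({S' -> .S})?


Start: S' -> .S
For each item with dot before a nonterminal B, add B -> .γ for every B-production
Closure: [S' -> .S, S -> .a, S -> .aA]


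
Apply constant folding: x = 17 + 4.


17 + 4 = 21 at compile time
Optimized: x = 21


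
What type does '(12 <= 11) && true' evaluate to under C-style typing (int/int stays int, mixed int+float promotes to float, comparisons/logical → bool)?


Operand types: bool && bool
Rule: logical operators take bool operands and yield bool
Result type: bool


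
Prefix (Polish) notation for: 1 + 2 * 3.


'*' binds tighter: tree is (+ 1 (* 2 3))
Prefix: + 1 * 2 3


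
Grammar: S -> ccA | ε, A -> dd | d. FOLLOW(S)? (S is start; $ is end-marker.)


$ ∈ FOLLOW(S). For each A -> αBβ: add FIRST(β)\{ε} to FOLLOW(B); if β nullable, add FOLLOW(A).
FOLLOW(S) = {$}


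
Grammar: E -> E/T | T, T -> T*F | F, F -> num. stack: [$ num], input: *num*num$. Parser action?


'num' on top is the handle for F -> num
Action: reduce (F -> num)


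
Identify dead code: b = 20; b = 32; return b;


first assignment to b is overwritten before any read
Dead: 'b = 20'


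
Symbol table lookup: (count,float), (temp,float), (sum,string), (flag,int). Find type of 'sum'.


Lookup 'sum' → type string


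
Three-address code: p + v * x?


Break into single-operator statements:
t1 = v * x
t2 = p + t1


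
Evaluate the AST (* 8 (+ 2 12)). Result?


Evaluate inner: (+ 2 12) = 14
Evaluate root: (* 8 14) = 112
Result: 112


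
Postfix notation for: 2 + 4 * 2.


* has higher precedence, evaluate 4*2 first
Postfix: 2 4 2 * +


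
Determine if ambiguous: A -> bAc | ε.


balanced b^n…c^n: each string has a unique parse
Unambiguous


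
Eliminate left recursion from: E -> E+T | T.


Left-recursive alternatives: E+T; non-recursive: T
Introduce E': E -> TE', E' -> +TE' | ε


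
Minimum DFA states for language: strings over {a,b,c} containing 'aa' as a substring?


KMP-style automaton: 2 progress states + 1 absorbing accept = 3
Minimal DFA: 3 states


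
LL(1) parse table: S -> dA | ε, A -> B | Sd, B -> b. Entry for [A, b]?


For [A, b]: 'b' ∈ FIRST(B)
Entry: A -> B


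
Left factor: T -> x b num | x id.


Common prefix: 'x'
Factored: T -> x T', T' -> b num | id


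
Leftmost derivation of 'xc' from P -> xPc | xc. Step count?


Derivation: P => xc
Steps: 1


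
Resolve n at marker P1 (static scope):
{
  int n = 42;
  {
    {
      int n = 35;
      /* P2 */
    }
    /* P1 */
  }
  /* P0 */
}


P1's block does not declare n; resolves to the enclosing declaration at depth 0
n = 42


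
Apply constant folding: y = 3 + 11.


3 + 11 = 14 at compile time
Optimized: y = 14


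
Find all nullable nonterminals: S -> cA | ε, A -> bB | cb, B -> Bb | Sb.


A nonterminal is nullable iff some alternative derives ε (directly, or every symbol in it is nullable)
Nullable: {S}


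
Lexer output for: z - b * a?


Scan left to right, longest-match per lexeme
Tokens: ID(z), OP(-), ID(b), OP(*), ID(a)


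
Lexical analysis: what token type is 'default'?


Pattern: reserved word
Type: KEYWORD


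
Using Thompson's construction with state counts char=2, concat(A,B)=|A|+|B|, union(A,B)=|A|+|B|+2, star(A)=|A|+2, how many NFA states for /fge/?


Syntax tree has 3 char leaf(s), 0 union(s), 0 star(s)
chars contribute 3×2 = 6; each union adds +2; each star adds +2
Total: 6 + 0 + 0 = 6 states


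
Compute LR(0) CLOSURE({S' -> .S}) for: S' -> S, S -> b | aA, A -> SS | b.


Start: S' -> .S
For each item with dot before a nonterminal B, add B -> .γ for every B-production
Closure: [S' -> .S, S -> .b, S -> .aA]


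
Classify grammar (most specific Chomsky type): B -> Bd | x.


Left-linear: every RHS is a terminal or one nonterminal followed by a terminal
Classification: Type 3 (Regular)


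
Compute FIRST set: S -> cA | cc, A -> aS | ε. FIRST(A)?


Per alternative of A: FIRST(aS) = {a}; FIRST(ε) = {ε}
FIRST(A) = {a, ε}


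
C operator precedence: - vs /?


'/' is multiplicative (level 10); '-' is additive (level 9)
Higher level binds tighter
'/' has higher precedence than '-'


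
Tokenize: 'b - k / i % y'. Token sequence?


Scan left to right, longest-match per lexeme
Tokens: ID(b), OP(-), ID(k), OP(/), ID(i), OP(%), ID(y)


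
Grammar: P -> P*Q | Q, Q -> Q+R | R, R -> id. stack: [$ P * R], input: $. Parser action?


'R' (not preceded by Q+) is the handle for Q -> R
Action: reduce (Q -> R)


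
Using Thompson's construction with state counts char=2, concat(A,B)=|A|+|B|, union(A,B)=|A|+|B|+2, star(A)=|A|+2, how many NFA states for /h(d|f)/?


Syntax tree has 3 char leaf(s), 1 union(s), 0 star(s)
chars contribute 3×2 = 6; each union adds +2; each star adds +2
Total: 6 + 2 + 0 = 8 states


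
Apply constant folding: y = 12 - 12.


12 - 12 = 0 at compile time
Optimized: y = 0


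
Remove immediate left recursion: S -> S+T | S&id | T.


Left-recursive alternatives: S+T, S&id; non-recursive: T
Introduce S': S -> TS', S' -> +TS' | &idS' | ε


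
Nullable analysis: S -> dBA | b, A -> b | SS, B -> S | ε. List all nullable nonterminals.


A nonterminal is nullable iff some alternative derives ε (directly, or every symbol in it is nullable)
Nullable: {B}


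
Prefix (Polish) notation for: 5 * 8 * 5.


left-to-right (same/higher precedence on left): tree is (* (* 5 8) 5)
Prefix: * * 5 8 5


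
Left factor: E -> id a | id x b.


Common prefix: 'id'
Factored: E -> id E', E' -> a | x b


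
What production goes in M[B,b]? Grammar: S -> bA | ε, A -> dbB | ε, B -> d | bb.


For [B, b]: 'b' ∈ FIRST(bb)
Entry: B -> bb


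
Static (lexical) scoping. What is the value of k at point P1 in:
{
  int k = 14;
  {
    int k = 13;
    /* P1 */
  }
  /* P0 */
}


k declared in the same block as P1
k = 13


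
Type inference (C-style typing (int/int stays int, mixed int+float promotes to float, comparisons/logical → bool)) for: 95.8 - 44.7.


Operand types: float - float
Rule: mixed int/float promotes to float; int/int stays int
Result type: float


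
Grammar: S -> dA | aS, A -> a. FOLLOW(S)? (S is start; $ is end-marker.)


$ ∈ FOLLOW(S). For each A -> αBβ: add FIRST(β)\{ε} to FOLLOW(B); if β nullable, add FOLLOW(A).
FOLLOW(S) = {$}
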